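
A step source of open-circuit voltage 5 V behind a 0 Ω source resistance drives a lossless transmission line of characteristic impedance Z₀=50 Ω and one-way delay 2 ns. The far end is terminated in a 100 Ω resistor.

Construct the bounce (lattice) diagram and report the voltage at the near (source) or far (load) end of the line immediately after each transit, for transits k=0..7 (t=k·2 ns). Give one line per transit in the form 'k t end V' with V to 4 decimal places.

0 0 source 5.0000
1 2 load 6.6667
2 4 source 5.0000
3 6 load 4.4444
4 8 source 5.0000
5 10 load 5.1852
6 12 source 5.0000
7 14 load 4.9383

Γ_L=0.333333, Γ_S=-1.000000; launch V₁=5·50/50=5.000000
k=0 src: V=5.0000
k=1 load: inc=5.000000, refl=5.000000·0.333333=1.6667; V=0.000000+5.000000+1.666667=6.6667
k=2 src: inc=1.666667, refl=1.666667·-1.000000=-1.6667; V=5.000000+1.666667+-1.666667=5.0000
k=3 load: inc=-1.666667, refl=-1.666667·0.333333=-0.5556; V=6.666667+-1.666667+-0.555556=4.4444
k=4 src: inc=-0.555556, refl=-0.555556·-1.000000=0.5556; V=5.000000+-0.555556+0.555556=5.0000
k=5 load: inc=0.555556, refl=0.555556·0.333333=0.1852; V=4.444444+0.555556+0.185185=5.1852
k=6 src: inc=0.185185, refl=0.185185·-1.000000=-0.1852; V=5.000000+0.185185+-0.185185=5.0000
k=7 load: inc=-0.185185, refl=-0.185185·0.333333=-0.0617; V=5.185185+-0.185185+-0.061728=4.9383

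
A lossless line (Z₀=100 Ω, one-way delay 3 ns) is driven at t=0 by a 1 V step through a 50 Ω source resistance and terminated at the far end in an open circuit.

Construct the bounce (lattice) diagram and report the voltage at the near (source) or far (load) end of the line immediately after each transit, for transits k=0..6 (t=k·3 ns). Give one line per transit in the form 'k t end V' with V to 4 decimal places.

0 0 source 0.6667
1 3 load 1.3333
2 6 source 1.1111
3 9 load 0.8889
4 12 source 0.9630
5 15 load 1.0370
6 18 source 1.0123

Γ_L=1.000000, Γ_S=-0.333333; launch V₁=1·100/150=0.666667
k=0 src: V=0.6667
k=1 load: inc=0.666667, refl=0.666667·1.000000=0.6667; V=0.000000+0.666667+0.666667=1.3333
k=2 src: inc=0.666667, refl=0.666667·-0.333333=-0.2222; V=0.666667+0.666667+-0.222222=1.1111
k=3 load: inc=-0.222222, refl=-0.222222·1.000000=-0.2222; V=1.333333+-0.222222+-0.222222=0.8889
k=4 src: inc=-0.222222, refl=-0.222222·-0.333333=0.0741; V=1.111111+-0.222222+0.074074=0.9630
k=5 load: inc=0.074074, refl=0.074074·1.000000=0.0741; V=0.888889+0.074074+0.074074=1.0370
k=6 src: inc=0.074074, refl=0.074074·-0.333333=-0.0247; V=0.962963+0.074074+-0.024691=1.0123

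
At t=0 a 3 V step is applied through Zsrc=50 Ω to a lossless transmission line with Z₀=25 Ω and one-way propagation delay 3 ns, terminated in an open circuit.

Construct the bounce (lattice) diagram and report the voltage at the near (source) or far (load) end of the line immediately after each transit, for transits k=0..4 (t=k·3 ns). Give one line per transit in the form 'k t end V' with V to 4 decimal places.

0 0 source 1.0000
1 3 load 2.0000
2 6 source 2.3333
3 9 load 2.6667
4 12 source 2.7778

Γ_L=1.000000, Γ_S=0.333333; launch V₁=3·25/75=1.000000
k=0 src: V=1.0000
k=1 load: inc=1.000000, refl=1.000000·1.000000=1.0000; V=0.000000+1.000000+1.000000=2.0000
k=2 src: inc=1.000000, refl=1.000000·0.333333=0.3333; V=1.000000+1.000000+0.333333=2.3333
k=3 load: inc=0.333333, refl=0.333333·1.000000=0.3333; V=2.000000+0.333333+0.333333=2.6667
k=4 src: inc=0.333333, refl=0.333333·0.333333=0.1111; V=2.333333+0.333333+0.111111=2.7778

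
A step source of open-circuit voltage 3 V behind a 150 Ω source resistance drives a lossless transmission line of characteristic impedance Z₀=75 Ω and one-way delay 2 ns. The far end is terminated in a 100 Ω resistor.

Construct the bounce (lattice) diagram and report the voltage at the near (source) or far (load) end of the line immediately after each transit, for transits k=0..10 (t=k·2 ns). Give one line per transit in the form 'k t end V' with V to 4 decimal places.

0 0 source 1.0000
1 2 load 1.1429
2 4 source 1.1905
3 6 load 1.1973
4 8 source 1.1995
5 10 load 1.1999
6 12 source 1.2000
7 14 load 1.2000
8 16 source 1.2000
9 18 load 1.2000
10 20 source 1.2000

Γ_L=0.142857, Γ_S=0.333333; launch V₁=3·75/225=1.000000
k=0 src: V=1.0000
k=1 load: inc=1.000000, refl=1.000000·0.142857=0.1429; V=0.000000+1.000000+0.142857=1.1429
k=2 src: inc=0.142857, refl=0.142857·0.333333=0.0476; V=1.000000+0.142857+0.047619=1.1905
k=3 load: inc=0.047619, refl=0.047619·0.142857=0.0068; V=1.142857+0.047619+0.006803=1.1973
k=4 src: inc=0.006803, refl=0.006803·0.333333=0.0023; V=1.190476+0.006803+0.002268=1.1995
k=5 load: inc=0.002268, refl=0.002268·0.142857=0.0003; V=1.197279+0.002268+0.000324=1.1999
k=6 src: inc=0.000324, refl=0.000324·0.333333=0.0001; V=1.199546+0.000324+0.000108=1.2000
k=7 load: inc=0.000108, refl=0.000108·0.142857=0.0000; V=1.199870+0.000108+0.000015=1.2000
k=8 src: inc=0.000015, refl=0.000015·0.333333=0.0000; V=1.199978+0.000015+0.000005=1.2000
k=9 load: inc=0.000005, refl=0.000005·0.142857=0.0000; V=1.199994+0.000005+0.000001=1.2000
k=10 src: inc=0.000001, refl=0.000001·0.333333=0.0000; V=1.199999+0.000001+0.000000=1.2000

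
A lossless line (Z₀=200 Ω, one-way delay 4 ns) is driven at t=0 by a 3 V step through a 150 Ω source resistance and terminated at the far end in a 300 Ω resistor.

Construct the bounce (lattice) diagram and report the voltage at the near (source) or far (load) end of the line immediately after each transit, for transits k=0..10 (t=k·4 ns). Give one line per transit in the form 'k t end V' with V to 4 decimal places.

0 0 source 1.7143
1 4 load 2.0571
2 8 source 2.0082
3 12 load 1.9984
4 16 source 1.9998
5 20 load 2.0000
6 24 source 2.0000
7 28 load 2.0000
8 32 source 2.0000
9 36 load 2.0000
10 40 source 2.0000

Γ_L=0.200000, Γ_S=-0.142857; launch V₁=3·200/350=1.714286
k=0 src: V=1.7143
k=1 load: inc=1.714286, refl=1.714286·0.200000=0.3429; V=0.000000+1.714286+0.342857=2.0571
k=2 src: inc=0.342857, refl=0.342857·-0.142857=-0.0490; V=1.714286+0.342857+-0.048980=2.0082
k=3 load: inc=-0.048980, refl=-0.048980·0.200000=-0.0098; V=2.057143+-0.048980+-0.009796=1.9984
k=4 src: inc=-0.009796, refl=-0.009796·-0.142857=0.0014; V=2.008163+-0.009796+0.001399=1.9998
k=5 load: inc=0.001399, refl=0.001399·0.200000=0.0003; V=1.998367+0.001399+0.000280=2.0000
k=6 src: inc=0.000280, refl=0.000280·-0.142857=-0.0000; V=1.999767+0.000280+-0.000040=2.0000
k=7 load: inc=-0.000040, refl=-0.000040·0.200000=-0.0000; V=2.000047+-0.000040+-0.000008=2.0000
k=8 src: inc=-0.000008, refl=-0.000008·-0.142857=0.0000; V=2.000007+-0.000008+0.000001=2.0000
k=9 load: inc=0.000001, refl=0.000001·0.200000=0.0000; V=1.999999+0.000001+0.000000=2.0000
k=10 src: inc=0.000000, refl=0.000000·-0.142857=-0.0000; V=2.000000+0.000000+-0.000000=2.0000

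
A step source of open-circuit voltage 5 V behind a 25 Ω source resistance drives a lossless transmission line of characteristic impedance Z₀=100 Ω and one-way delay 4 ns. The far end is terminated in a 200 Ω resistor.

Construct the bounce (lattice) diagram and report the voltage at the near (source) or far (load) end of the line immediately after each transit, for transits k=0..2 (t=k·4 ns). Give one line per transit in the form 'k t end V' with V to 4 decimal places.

Γ_L=0.333333, Γ_S=-0.600000; launch V₁=5·100/125=4.000000
k=0 src: V=4.0000
k=1 load: inc=4.000000, refl=4.000000·0.333333=1.3333; V=0.000000+4.000000+1.333333=5.3333
k=2 src: inc=1.333333, refl=1.333333·-0.600000=-0.8000; V=4.000000+1.333333+-0.800000=4.5333

0 0 source 4.0000
1 4 load 5.3333
2 8 source 4.5333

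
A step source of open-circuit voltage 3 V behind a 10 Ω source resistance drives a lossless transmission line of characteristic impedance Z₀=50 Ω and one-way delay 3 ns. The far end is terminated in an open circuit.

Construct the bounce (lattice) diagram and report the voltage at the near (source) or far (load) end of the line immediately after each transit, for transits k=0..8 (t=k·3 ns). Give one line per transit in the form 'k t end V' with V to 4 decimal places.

Γ_L=1.000000, Γ_S=-0.666667; launch V₁=3·50/60=2.500000
k=0 src: V=2.5000
k=1 load: inc=2.500000, refl=2.500000·1.000000=2.5000; V=0.000000+2.500000+2.500000=5.0000
k=2 src: inc=2.500000, refl=2.500000·-0.666667=-1.6667; V=2.500000+2.500000+-1.666667=3.3333
k=3 load: inc=-1.666667, refl=-1.666667·1.000000=-1.6667; V=5.000000+-1.666667+-1.666667=1.6667
k=4 src: inc=-1.666667, refl=-1.666667·-0.666667=1.1111; V=3.333333+-1.666667+1.111111=2.7778
k=5 load: inc=1.111111, refl=1.111111·1.000000=1.1111; V=1.666667+1.111111+1.111111=3.8889
k=6 src: inc=1.111111, refl=1.111111·-0.666667=-0.7407; V=2.777778+1.111111+-0.740741=3.1481
k=7 load: inc=-0.740741, refl=-0.740741·1.000000=-0.7407; V=3.888889+-0.740741+-0.740741=2.4074
k=8 src: inc=-0.740741, refl=-0.740741·-0.666667=0.4938; V=3.148148+-0.740741+0.493827=2.9012

0 0 source 2.5000
1 3 load 5.0000
2 6 source 3.3333
3 9 load 1.6667
4 12 source 2.7778
5 15 load 3.8889
6 18 source 3.1481
7 21 load 2.4074
8 24 source 2.9012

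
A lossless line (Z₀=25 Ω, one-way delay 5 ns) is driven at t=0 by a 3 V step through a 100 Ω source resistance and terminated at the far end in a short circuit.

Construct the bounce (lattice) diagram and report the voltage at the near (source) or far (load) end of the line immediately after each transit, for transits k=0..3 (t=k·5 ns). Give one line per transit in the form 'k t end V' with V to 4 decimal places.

Γ_L=-1.000000, Γ_S=0.600000; launch V₁=3·25/125=0.600000
k=0 src: V=0.6000
k=1 load: inc=0.600000, refl=0.600000·-1.000000=-0.6000; V=0.000000+0.600000+-0.600000=0.0000
k=2 src: inc=-0.600000, refl=-0.600000·0.600000=-0.3600; V=0.600000+-0.600000+-0.360000=-0.3600
k=3 load: inc=-0.360000, refl=-0.360000·-1.000000=0.3600; V=0.000000+-0.360000+0.360000=0.0000

0 0 source 0.6000
1 5 load 0.0000
2 10 source -0.3600
3 15 load 0.0000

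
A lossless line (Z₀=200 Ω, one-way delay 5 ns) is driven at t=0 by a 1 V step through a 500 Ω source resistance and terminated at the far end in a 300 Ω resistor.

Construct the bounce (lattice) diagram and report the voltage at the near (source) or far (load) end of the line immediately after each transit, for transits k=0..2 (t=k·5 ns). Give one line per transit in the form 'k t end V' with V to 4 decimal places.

0 0 source 0.2857
1 5 load 0.3429
2 10 source 0.3673

Γ_L=0.200000, Γ_S=0.428571; launch V₁=1·200/700=0.285714
k=0 src: V=0.2857
k=1 load: inc=0.285714, refl=0.285714·0.200000=0.0571; V=0.000000+0.285714+0.057143=0.3429
k=2 src: inc=0.057143, refl=0.057143·0.428571=0.0245; V=0.285714+0.057143+0.024490=0.3673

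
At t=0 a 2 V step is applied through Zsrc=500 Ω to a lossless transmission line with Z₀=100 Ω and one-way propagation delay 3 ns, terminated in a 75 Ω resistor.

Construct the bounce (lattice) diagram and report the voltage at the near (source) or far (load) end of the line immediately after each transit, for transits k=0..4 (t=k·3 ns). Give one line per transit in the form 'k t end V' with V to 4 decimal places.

0 0 source 0.3333
1 3 load 0.2857
2 6 source 0.2540
3 9 load 0.2585
4 12 source 0.2615

Γ_L=-0.142857, Γ_S=0.666667; launch V₁=2·100/600=0.333333
k=0 src: V=0.3333
k=1 load: inc=0.333333, refl=0.333333·-0.142857=-0.0476; V=0.000000+0.333333+-0.047619=0.2857
k=2 src: inc=-0.047619, refl=-0.047619·0.666667=-0.0317; V=0.333333+-0.047619+-0.031746=0.2540
k=3 load: inc=-0.031746, refl=-0.031746·-0.142857=0.0045; V=0.285714+-0.031746+0.004535=0.2585
k=4 src: inc=0.004535, refl=0.004535·0.666667=0.0030; V=0.253968+0.004535+0.003023=0.2615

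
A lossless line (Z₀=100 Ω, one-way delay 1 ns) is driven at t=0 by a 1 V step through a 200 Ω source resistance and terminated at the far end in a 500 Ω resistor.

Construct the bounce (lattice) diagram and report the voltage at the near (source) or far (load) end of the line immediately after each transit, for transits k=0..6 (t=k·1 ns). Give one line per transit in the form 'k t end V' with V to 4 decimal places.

Γ_L=0.666667, Γ_S=0.333333; launch V₁=1·100/300=0.333333
k=0 src: V=0.3333
k=1 load: inc=0.333333, refl=0.333333·0.666667=0.2222; V=0.000000+0.333333+0.222222=0.5556
k=2 src: inc=0.222222, refl=0.222222·0.333333=0.0741; V=0.333333+0.222222+0.074074=0.6296
k=3 load: inc=0.074074, refl=0.074074·0.666667=0.0494; V=0.555556+0.074074+0.049383=0.6790
k=4 src: inc=0.049383, refl=0.049383·0.333333=0.0165; V=0.629630+0.049383+0.016461=0.6955
k=5 load: inc=0.016461, refl=0.016461·0.666667=0.0110; V=0.679012+0.016461+0.010974=0.7064
k=6 src: inc=0.010974, refl=0.010974·0.333333=0.0037; V=0.695473+0.010974+0.003658=0.7101

0 0 source 0.3333
1 1 load 0.5556
2 2 source 0.6296
3 3 load 0.6790
4 4 source 0.6955
5 5 load 0.7064
6 6 source 0.7101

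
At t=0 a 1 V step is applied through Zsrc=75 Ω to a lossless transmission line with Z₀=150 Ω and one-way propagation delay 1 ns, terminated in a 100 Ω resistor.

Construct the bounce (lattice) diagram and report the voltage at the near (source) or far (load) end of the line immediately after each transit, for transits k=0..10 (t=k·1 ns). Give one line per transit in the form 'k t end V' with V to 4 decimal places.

Γ_L=-0.200000, Γ_S=-0.333333; launch V₁=1·150/225=0.666667
k=0 src: V=0.6667
k=1 load: inc=0.666667, refl=0.666667·-0.200000=-0.1333; V=0.000000+0.666667+-0.133333=0.5333
k=2 src: inc=-0.133333, refl=-0.133333·-0.333333=0.0444; V=0.666667+-0.133333+0.044444=0.5778
k=3 load: inc=0.044444, refl=0.044444·-0.200000=-0.0089; V=0.533333+0.044444+-0.008889=0.5689
k=4 src: inc=-0.008889, refl=-0.008889·-0.333333=0.0030; V=0.577778+-0.008889+0.002963=0.5719
k=5 load: inc=0.002963, refl=0.002963·-0.200000=-0.0006; V=0.568889+0.002963+-0.000593=0.5713
k=6 src: inc=-0.000593, refl=-0.000593·-0.333333=0.0002; V=0.571852+-0.000593+0.000198=0.5715
k=7 load: inc=0.000198, refl=0.000198·-0.200000=-0.0000; V=0.571259+0.000198+-0.000040=0.5714
k=8 src: inc=-0.000040, refl=-0.000040·-0.333333=0.0000; V=0.571457+-0.000040+0.000013=0.5714
k=9 load: inc=0.000013, refl=0.000013·-0.200000=-0.0000; V=0.571417+0.000013+-0.000003=0.5714
k=10 src: inc=-0.000003, refl=-0.000003·-0.333333=0.0000; V=0.571430+-0.000003+0.000001=0.5714

0 0 source 0.6667
1 1 load 0.5333
2 2 source 0.5778
3 3 load 0.5689
4 4 source 0.5719
5 5 load 0.5713
6 6 source 0.5715
7 7 load 0.5714
8 8 source 0.5714
9 9 load 0.5714
10 10 source 0.5714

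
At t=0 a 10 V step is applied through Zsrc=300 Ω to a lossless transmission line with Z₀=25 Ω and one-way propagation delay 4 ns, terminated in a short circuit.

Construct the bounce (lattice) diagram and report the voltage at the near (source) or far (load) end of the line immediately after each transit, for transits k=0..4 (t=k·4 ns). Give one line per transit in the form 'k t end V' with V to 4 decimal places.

0 0 source 0.7692
1 4 load 0.0000
2 8 source -0.6509
3 12 load 0.0000
4 16 source 0.5508

Γ_L=-1.000000, Γ_S=0.846154; launch V₁=10·25/325=0.769231
k=0 src: V=0.7692
k=1 load: inc=0.769231, refl=0.769231·-1.000000=-0.7692; V=0.000000+0.769231+-0.769231=0.0000
k=2 src: inc=-0.769231, refl=-0.769231·0.846154=-0.6509; V=0.769231+-0.769231+-0.650888=-0.6509
k=3 load: inc=-0.650888, refl=-0.650888·-1.000000=0.6509; V=0.000000+-0.650888+0.650888=0.0000
k=4 src: inc=0.650888, refl=0.650888·0.846154=0.5508; V=-0.650888+0.650888+0.550751=0.5508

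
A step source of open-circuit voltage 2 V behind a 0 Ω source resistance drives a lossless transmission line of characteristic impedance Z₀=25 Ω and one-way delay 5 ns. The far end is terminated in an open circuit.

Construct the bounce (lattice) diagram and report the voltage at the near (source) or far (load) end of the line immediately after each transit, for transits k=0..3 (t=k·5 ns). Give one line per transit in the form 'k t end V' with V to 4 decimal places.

0 0 source 2.0000
1 5 load 4.0000
2 10 source 2.0000
3 15 load 0.0000

Γ_L=1.000000, Γ_S=-1.000000; launch V₁=2·25/25=2.000000
k=0 src: V=2.0000
k=1 load: inc=2.000000, refl=2.000000·1.000000=2.0000; V=0.000000+2.000000+2.000000=4.0000
k=2 src: inc=2.000000, refl=2.000000·-1.000000=-2.0000; V=2.000000+2.000000+-2.000000=2.0000
k=3 load: inc=-2.000000, refl=-2.000000·1.000000=-2.0000; V=4.000000+-2.000000+-2.000000=0.0000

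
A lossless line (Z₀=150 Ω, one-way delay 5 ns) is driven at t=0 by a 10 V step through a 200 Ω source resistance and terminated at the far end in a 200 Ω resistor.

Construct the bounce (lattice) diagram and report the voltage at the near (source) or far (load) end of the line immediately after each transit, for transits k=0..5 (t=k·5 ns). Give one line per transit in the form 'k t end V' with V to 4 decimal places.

0 0 source 4.2857
1 5 load 4.8980
2 10 source 4.9854
3 15 load 4.9979
4 20 source 4.9997
5 25 load 5.0000

Γ_L=0.142857, Γ_S=0.142857; launch V₁=10·150/350=4.285714
k=0 src: V=4.2857
k=1 load: inc=4.285714, refl=4.285714·0.142857=0.6122; V=0.000000+4.285714+0.612245=4.8980
k=2 src: inc=0.612245, refl=0.612245·0.142857=0.0875; V=4.285714+0.612245+0.087464=4.9854
k=3 load: inc=0.087464, refl=0.087464·0.142857=0.0125; V=4.897959+0.087464+0.012495=4.9979
k=4 src: inc=0.012495, refl=0.012495·0.142857=0.0018; V=4.985423+0.012495+0.001785=4.9997
k=5 load: inc=0.001785, refl=0.001785·0.142857=0.0003; V=4.997918+0.001785+0.000255=5.0000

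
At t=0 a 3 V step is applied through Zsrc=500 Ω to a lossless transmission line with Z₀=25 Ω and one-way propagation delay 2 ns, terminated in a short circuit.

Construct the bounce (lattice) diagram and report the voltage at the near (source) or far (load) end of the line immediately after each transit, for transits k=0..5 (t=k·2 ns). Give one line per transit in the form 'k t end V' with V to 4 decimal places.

Γ_L=-1.000000, Γ_S=0.904762; launch V₁=3·25/525=0.142857
k=0 src: V=0.1429
k=1 load: inc=0.142857, refl=0.142857·-1.000000=-0.1429; V=0.000000+0.142857+-0.142857=0.0000
k=2 src: inc=-0.142857, refl=-0.142857·0.904762=-0.1293; V=0.142857+-0.142857+-0.129252=-0.1293
k=3 load: inc=-0.129252, refl=-0.129252·-1.000000=0.1293; V=0.000000+-0.129252+0.129252=0.0000
k=4 src: inc=0.129252, refl=0.129252·0.904762=0.1169; V=-0.129252+0.129252+0.116942=0.1169
k=5 load: inc=0.116942, refl=0.116942·-1.000000=-0.1169; V=0.000000+0.116942+-0.116942=0.0000

0 0 source 0.1429
1 2 load 0.0000
2 4 source -0.1293
3 6 load 0.0000
4 8 source 0.1169
5 10 load 0.0000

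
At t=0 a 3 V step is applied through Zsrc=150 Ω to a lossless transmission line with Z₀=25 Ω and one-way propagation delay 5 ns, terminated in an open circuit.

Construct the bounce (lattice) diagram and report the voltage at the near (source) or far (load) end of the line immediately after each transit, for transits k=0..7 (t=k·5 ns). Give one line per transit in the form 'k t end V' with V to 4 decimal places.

0 0 source 0.4286
1 5 load 0.8571
2 10 source 1.1633
3 15 load 1.4694
4 20 source 1.6880
5 25 load 1.9067
6 30 source 2.0629
7 35 load 2.2191

Γ_L=1.000000, Γ_S=0.714286; launch V₁=3·25/175=0.428571
k=0 src: V=0.4286
k=1 load: inc=0.428571, refl=0.428571·1.000000=0.4286; V=0.000000+0.428571+0.428571=0.8571
k=2 src: inc=0.428571, refl=0.428571·0.714286=0.3061; V=0.428571+0.428571+0.306122=1.1633
k=3 load: inc=0.306122, refl=0.306122·1.000000=0.3061; V=0.857143+0.306122+0.306122=1.4694
k=4 src: inc=0.306122, refl=0.306122·0.714286=0.2187; V=1.163265+0.306122+0.218659=1.6880
k=5 load: inc=0.218659, refl=0.218659·1.000000=0.2187; V=1.469388+0.218659+0.218659=1.9067
k=6 src: inc=0.218659, refl=0.218659·0.714286=0.1562; V=1.688047+0.218659+0.156185=2.0629
k=7 load: inc=0.156185, refl=0.156185·1.000000=0.1562; V=1.906706+0.156185+0.156185=2.2191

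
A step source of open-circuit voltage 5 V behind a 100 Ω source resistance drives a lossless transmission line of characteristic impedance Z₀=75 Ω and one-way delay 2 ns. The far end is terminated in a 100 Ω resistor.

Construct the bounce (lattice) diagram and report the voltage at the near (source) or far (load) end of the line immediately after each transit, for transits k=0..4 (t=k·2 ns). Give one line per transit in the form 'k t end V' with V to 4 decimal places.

Γ_L=0.142857, Γ_S=0.142857; launch V₁=5·75/175=2.142857
k=0 src: V=2.1429
k=1 load: inc=2.142857, refl=2.142857·0.142857=0.3061; V=0.000000+2.142857+0.306122=2.4490
k=2 src: inc=0.306122, refl=0.306122·0.142857=0.0437; V=2.142857+0.306122+0.043732=2.4927
k=3 load: inc=0.043732, refl=0.043732·0.142857=0.0062; V=2.448980+0.043732+0.006247=2.4990
k=4 src: inc=0.006247, refl=0.006247·0.142857=0.0009; V=2.492711+0.006247+0.000892=2.4999

0 0 source 2.1429
1 2 load 2.4490
2 4 source 2.4927
3 6 load 2.4990
4 8 source 2.4999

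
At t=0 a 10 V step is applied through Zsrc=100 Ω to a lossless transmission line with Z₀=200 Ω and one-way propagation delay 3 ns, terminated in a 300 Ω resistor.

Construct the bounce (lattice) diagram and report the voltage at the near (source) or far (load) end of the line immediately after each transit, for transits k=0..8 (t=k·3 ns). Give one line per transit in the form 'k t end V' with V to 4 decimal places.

Γ_L=0.200000, Γ_S=-0.333333; launch V₁=10·200/300=6.666667
k=0 src: V=6.6667
k=1 load: inc=6.666667, refl=6.666667·0.200000=1.3333; V=0.000000+6.666667+1.333333=8.0000
k=2 src: inc=1.333333, refl=1.333333·-0.333333=-0.4444; V=6.666667+1.333333+-0.444444=7.5556
k=3 load: inc=-0.444444, refl=-0.444444·0.200000=-0.0889; V=8.000000+-0.444444+-0.088889=7.4667
k=4 src: inc=-0.088889, refl=-0.088889·-0.333333=0.0296; V=7.555556+-0.088889+0.029630=7.4963
k=5 load: inc=0.029630, refl=0.029630·0.200000=0.0059; V=7.466667+0.029630+0.005926=7.5022
k=6 src: inc=0.005926, refl=0.005926·-0.333333=-0.0020; V=7.496296+0.005926+-0.001975=7.5002
k=7 load: inc=-0.001975, refl=-0.001975·0.200000=-0.0004; V=7.502222+-0.001975+-0.000395=7.4999
k=8 src: inc=-0.000395, refl=-0.000395·-0.333333=0.0001; V=7.500247+-0.000395+0.000132=7.5000

0 0 source 6.6667
1 3 load 8.0000
2 6 source 7.5556
3 9 load 7.4667
4 12 source 7.4963
5 15 load 7.5022
6 18 source 7.5002
7 21 load 7.4999
8 24 source 7.5000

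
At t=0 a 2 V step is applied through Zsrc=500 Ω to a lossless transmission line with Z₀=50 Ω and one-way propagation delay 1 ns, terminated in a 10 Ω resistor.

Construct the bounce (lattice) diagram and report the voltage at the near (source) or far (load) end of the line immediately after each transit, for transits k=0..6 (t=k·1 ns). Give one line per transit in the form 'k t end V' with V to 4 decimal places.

Γ_L=-0.666667, Γ_S=0.818182; launch V₁=2·50/550=0.181818
k=0 src: V=0.1818
k=1 load: inc=0.181818, refl=0.181818·-0.666667=-0.1212; V=0.000000+0.181818+-0.121212=0.0606
k=2 src: inc=-0.121212, refl=-0.121212·0.818182=-0.0992; V=0.181818+-0.121212+-0.099174=-0.0386
k=3 load: inc=-0.099174, refl=-0.099174·-0.666667=0.0661; V=0.060606+-0.099174+0.066116=0.0275
k=4 src: inc=0.066116, refl=0.066116·0.818182=0.0541; V=-0.038567+0.066116+0.054095=0.0816
k=5 load: inc=0.054095, refl=0.054095·-0.666667=-0.0361; V=0.027548+0.054095+-0.036063=0.0456
k=6 src: inc=-0.036063, refl=-0.036063·0.818182=-0.0295; V=0.081643+-0.036063+-0.029506=0.0161

0 0 source 0.1818
1 1 load 0.0606
2 2 source -0.0386
3 3 load 0.0275
4 4 source 0.0816
5 5 load 0.0456
6 6 source 0.0161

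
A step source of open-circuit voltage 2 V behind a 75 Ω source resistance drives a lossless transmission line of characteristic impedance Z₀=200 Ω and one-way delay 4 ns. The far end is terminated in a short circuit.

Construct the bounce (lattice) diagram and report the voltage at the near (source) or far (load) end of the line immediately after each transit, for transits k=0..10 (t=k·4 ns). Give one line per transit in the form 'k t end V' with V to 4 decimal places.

0 0 source 1.4545
1 4 load 0.0000
2 8 source 0.6612
3 12 load 0.0000
4 16 source 0.3005
5 20 load 0.0000
6 24 source 0.1366
7 28 load 0.0000
8 32 source 0.0621
9 36 load 0.0000
10 40 source 0.0282

Γ_L=-1.000000, Γ_S=-0.454545; launch V₁=2·200/275=1.454545
k=0 src: V=1.4545
k=1 load: inc=1.454545, refl=1.454545·-1.000000=-1.4545; V=0.000000+1.454545+-1.454545=0.0000
k=2 src: inc=-1.454545, refl=-1.454545·-0.454545=0.6612; V=1.454545+-1.454545+0.661157=0.6612
k=3 load: inc=0.661157, refl=0.661157·-1.000000=-0.6612; V=0.000000+0.661157+-0.661157=0.0000
k=4 src: inc=-0.661157, refl=-0.661157·-0.454545=0.3005; V=0.661157+-0.661157+0.300526=0.3005
k=5 load: inc=0.300526, refl=0.300526·-1.000000=-0.3005; V=0.000000+0.300526+-0.300526=0.0000
k=6 src: inc=-0.300526, refl=-0.300526·-0.454545=0.1366; V=0.300526+-0.300526+0.136603=0.1366
k=7 load: inc=0.136603, refl=0.136603·-1.000000=-0.1366; V=0.000000+0.136603+-0.136603=0.0000
k=8 src: inc=-0.136603, refl=-0.136603·-0.454545=0.0621; V=0.136603+-0.136603+0.062092=0.0621
k=9 load: inc=0.062092, refl=0.062092·-1.000000=-0.0621; V=0.000000+0.062092+-0.062092=0.0000
k=10 src: inc=-0.062092, refl=-0.062092·-0.454545=0.0282; V=0.062092+-0.062092+0.028224=0.0282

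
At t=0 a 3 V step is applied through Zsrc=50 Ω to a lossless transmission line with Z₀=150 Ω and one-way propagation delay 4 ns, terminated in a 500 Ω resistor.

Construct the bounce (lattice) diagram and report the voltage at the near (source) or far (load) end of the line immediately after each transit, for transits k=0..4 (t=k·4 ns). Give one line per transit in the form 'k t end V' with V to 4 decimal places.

0 0 source 2.2500
1 4 load 3.4615
2 8 source 2.8558
3 12 load 2.5296
4 16 source 2.6927

Γ_L=0.538462, Γ_S=-0.500000; launch V₁=3·150/200=2.250000
k=0 src: V=2.2500
k=1 load: inc=2.250000, refl=2.250000·0.538462=1.2115; V=0.000000+2.250000+1.211538=3.4615
k=2 src: inc=1.211538, refl=1.211538·-0.500000=-0.6058; V=2.250000+1.211538+-0.605769=2.8558
k=3 load: inc=-0.605769, refl=-0.605769·0.538462=-0.3262; V=3.461538+-0.605769+-0.326183=2.5296
k=4 src: inc=-0.326183, refl=-0.326183·-0.500000=0.1631; V=2.855769+-0.326183+0.163092=2.6927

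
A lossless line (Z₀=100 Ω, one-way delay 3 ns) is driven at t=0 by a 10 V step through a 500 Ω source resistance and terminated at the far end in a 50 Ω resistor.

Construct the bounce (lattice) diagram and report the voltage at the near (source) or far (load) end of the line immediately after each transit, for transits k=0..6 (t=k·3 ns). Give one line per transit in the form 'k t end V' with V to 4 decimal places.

0 0 source 1.6667
1 3 load 1.1111
2 6 source 0.7407
3 9 load 0.8642
4 12 source 0.9465
5 15 load 0.9191
6 18 source 0.9008

Γ_L=-0.333333, Γ_S=0.666667; launch V₁=10·100/600=1.666667
k=0 src: V=1.6667
k=1 load: inc=1.666667, refl=1.666667·-0.333333=-0.5556; V=0.000000+1.666667+-0.555556=1.1111
k=2 src: inc=-0.555556, refl=-0.555556·0.666667=-0.3704; V=1.666667+-0.555556+-0.370370=0.7407
k=3 load: inc=-0.370370, refl=-0.370370·-0.333333=0.1235; V=1.111111+-0.370370+0.123457=0.8642
k=4 src: inc=0.123457, refl=0.123457·0.666667=0.0823; V=0.740741+0.123457+0.082305=0.9465
k=5 load: inc=0.082305, refl=0.082305·-0.333333=-0.0274; V=0.864198+0.082305+-0.027435=0.9191
k=6 src: inc=-0.027435, refl=-0.027435·0.666667=-0.0183; V=0.946502+-0.027435+-0.018290=0.9008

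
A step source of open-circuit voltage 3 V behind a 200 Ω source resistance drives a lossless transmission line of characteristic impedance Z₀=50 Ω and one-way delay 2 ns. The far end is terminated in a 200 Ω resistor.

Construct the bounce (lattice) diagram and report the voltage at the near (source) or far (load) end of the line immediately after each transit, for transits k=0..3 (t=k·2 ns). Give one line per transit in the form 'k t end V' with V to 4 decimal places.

Γ_L=0.600000, Γ_S=0.600000; launch V₁=3·50/250=0.600000
k=0 src: V=0.6000
k=1 load: inc=0.600000, refl=0.600000·0.600000=0.3600; V=0.000000+0.600000+0.360000=0.9600
k=2 src: inc=0.360000, refl=0.360000·0.600000=0.2160; V=0.600000+0.360000+0.216000=1.1760
k=3 load: inc=0.216000, refl=0.216000·0.600000=0.1296; V=0.960000+0.216000+0.129600=1.3056

0 0 source 0.6000
1 2 load 0.9600
2 4 source 1.1760
3 6 load 1.3056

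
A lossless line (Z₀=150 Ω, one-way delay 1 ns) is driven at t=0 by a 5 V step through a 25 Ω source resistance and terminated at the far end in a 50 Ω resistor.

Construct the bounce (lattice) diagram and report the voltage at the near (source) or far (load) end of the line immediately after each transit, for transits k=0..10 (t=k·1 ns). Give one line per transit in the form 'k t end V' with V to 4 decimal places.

Γ_L=-0.500000, Γ_S=-0.714286; launch V₁=5·150/175=4.285714
k=0 src: V=4.2857
k=1 load: inc=4.285714, refl=4.285714·-0.500000=-2.1429; V=0.000000+4.285714+-2.142857=2.1429
k=2 src: inc=-2.142857, refl=-2.142857·-0.714286=1.5306; V=4.285714+-2.142857+1.530612=3.6735
k=3 load: inc=1.530612, refl=1.530612·-0.500000=-0.7653; V=2.142857+1.530612+-0.765306=2.9082
k=4 src: inc=-0.765306, refl=-0.765306·-0.714286=0.5466; V=3.673469+-0.765306+0.546647=3.4548
k=5 load: inc=0.546647, refl=0.546647·-0.500000=-0.2733; V=2.908163+0.546647+-0.273324=3.1815
k=6 src: inc=-0.273324, refl=-0.273324·-0.714286=0.1952; V=3.454810+-0.273324+0.195231=3.3767
k=7 load: inc=0.195231, refl=0.195231·-0.500000=-0.0976; V=3.181487+0.195231+-0.097616=3.2791
k=8 src: inc=-0.097616, refl=-0.097616·-0.714286=0.0697; V=3.376718+-0.097616+0.069725=3.3488
k=9 load: inc=0.069725, refl=0.069725·-0.500000=-0.0349; V=3.279102+0.069725+-0.034863=3.3140
k=10 src: inc=-0.034863, refl=-0.034863·-0.714286=0.0249; V=3.348828+-0.034863+0.024902=3.3389

0 0 source 4.2857
1 1 load 2.1429
2 2 source 3.6735
3 3 load 2.9082
4 4 source 3.4548
5 5 load 3.1815
6 6 source 3.3767
7 7 load 3.2791
8 8 source 3.3488
9 9 load 3.3140
10 10 source 3.3389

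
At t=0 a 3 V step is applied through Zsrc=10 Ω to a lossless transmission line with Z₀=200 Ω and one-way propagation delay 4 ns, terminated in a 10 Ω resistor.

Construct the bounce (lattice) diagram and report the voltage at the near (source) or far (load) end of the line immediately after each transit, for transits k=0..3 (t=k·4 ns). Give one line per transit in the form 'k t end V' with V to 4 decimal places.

0 0 source 2.8571
1 4 load 0.2721
2 8 source 2.6109
3 12 load 0.4949

Γ_L=-0.904762, Γ_S=-0.904762; launch V₁=3·200/210=2.857143
k=0 src: V=2.8571
k=1 load: inc=2.857143, refl=2.857143·-0.904762=-2.5850; V=0.000000+2.857143+-2.585034=0.2721
k=2 src: inc=-2.585034, refl=-2.585034·-0.904762=2.3388; V=2.857143+-2.585034+2.338840=2.6109
k=3 load: inc=2.338840, refl=2.338840·-0.904762=-2.1161; V=0.272109+2.338840+-2.116094=0.4949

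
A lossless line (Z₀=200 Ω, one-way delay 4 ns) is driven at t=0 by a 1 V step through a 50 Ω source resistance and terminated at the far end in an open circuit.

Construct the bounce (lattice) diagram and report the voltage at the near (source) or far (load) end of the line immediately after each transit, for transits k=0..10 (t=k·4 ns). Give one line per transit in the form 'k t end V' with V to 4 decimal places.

0 0 source 0.8000
1 4 load 1.6000
2 8 source 1.1200
3 12 load 0.6400
4 16 source 0.9280
5 20 load 1.2160
6 24 source 1.0432
7 28 load 0.8704
8 32 source 0.9741
9 36 load 1.0778
10 40 source 1.0156

Γ_L=1.000000, Γ_S=-0.600000; launch V₁=1·200/250=0.800000
k=0 src: V=0.8000
k=1 load: inc=0.800000, refl=0.800000·1.000000=0.8000; V=0.000000+0.800000+0.800000=1.6000
k=2 src: inc=0.800000, refl=0.800000·-0.600000=-0.4800; V=0.800000+0.800000+-0.480000=1.1200
k=3 load: inc=-0.480000, refl=-0.480000·1.000000=-0.4800; V=1.600000+-0.480000+-0.480000=0.6400
k=4 src: inc=-0.480000, refl=-0.480000·-0.600000=0.2880; V=1.120000+-0.480000+0.288000=0.9280
k=5 load: inc=0.288000, refl=0.288000·1.000000=0.2880; V=0.640000+0.288000+0.288000=1.2160
k=6 src: inc=0.288000, refl=0.288000·-0.600000=-0.1728; V=0.928000+0.288000+-0.172800=1.0432
k=7 load: inc=-0.172800, refl=-0.172800·1.000000=-0.1728; V=1.216000+-0.172800+-0.172800=0.8704
k=8 src: inc=-0.172800, refl=-0.172800·-0.600000=0.1037; V=1.043200+-0.172800+0.103680=0.9741
k=9 load: inc=0.103680, refl=0.103680·1.000000=0.1037; V=0.870400+0.103680+0.103680=1.0778
k=10 src: inc=0.103680, refl=0.103680·-0.600000=-0.0622; V=0.974080+0.103680+-0.062208=1.0156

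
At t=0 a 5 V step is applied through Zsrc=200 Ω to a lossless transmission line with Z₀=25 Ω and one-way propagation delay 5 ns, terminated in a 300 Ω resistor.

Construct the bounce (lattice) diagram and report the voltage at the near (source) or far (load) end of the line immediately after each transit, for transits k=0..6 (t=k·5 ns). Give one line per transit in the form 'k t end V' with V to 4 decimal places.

Γ_L=0.846154, Γ_S=0.777778; launch V₁=5·25/225=0.555556
k=0 src: V=0.5556
k=1 load: inc=0.555556, refl=0.555556·0.846154=0.4701; V=0.000000+0.555556+0.470085=1.0256
k=2 src: inc=0.470085, refl=0.470085·0.777778=0.3656; V=0.555556+0.470085+0.365622=1.3913
k=3 load: inc=0.365622, refl=0.365622·0.846154=0.3094; V=1.025641+0.365622+0.309372=1.7006
k=4 src: inc=0.309372, refl=0.309372·0.777778=0.2406; V=1.391263+0.309372+0.240623=1.9413
k=5 load: inc=0.240623, refl=0.240623·0.846154=0.2036; V=1.700636+0.240623+0.203604=2.1449
k=6 src: inc=0.203604, refl=0.203604·0.777778=0.1584; V=1.941259+0.203604+0.158359=2.3032

0 0 source 0.5556
1 5 load 1.0256
2 10 source 1.3913
3 15 load 1.7006
4 20 source 1.9413
5 25 load 2.1449
6 30 source 2.3032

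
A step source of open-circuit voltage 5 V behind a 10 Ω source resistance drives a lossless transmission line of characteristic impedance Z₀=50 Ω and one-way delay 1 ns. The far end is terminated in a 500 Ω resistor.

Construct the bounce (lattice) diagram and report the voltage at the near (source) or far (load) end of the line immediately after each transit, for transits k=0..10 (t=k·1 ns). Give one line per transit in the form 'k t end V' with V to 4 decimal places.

Γ_L=0.818182, Γ_S=-0.666667; launch V₁=5·50/60=4.166667
k=0 src: V=4.1667
k=1 load: inc=4.166667, refl=4.166667·0.818182=3.4091; V=0.000000+4.166667+3.409091=7.5758
k=2 src: inc=3.409091, refl=3.409091·-0.666667=-2.2727; V=4.166667+3.409091+-2.272727=5.3030
k=3 load: inc=-2.272727, refl=-2.272727·0.818182=-1.8595; V=7.575758+-2.272727+-1.859504=3.4435
k=4 src: inc=-1.859504, refl=-1.859504·-0.666667=1.2397; V=5.303030+-1.859504+1.239669=4.6832
k=5 load: inc=1.239669, refl=1.239669·0.818182=1.0143; V=3.443526+1.239669+1.014275=5.6975
k=6 src: inc=1.014275, refl=1.014275·-0.666667=-0.6762; V=4.683196+1.014275+-0.676183=5.0213
k=7 load: inc=-0.676183, refl=-0.676183·0.818182=-0.5532; V=5.697471+-0.676183+-0.553241=4.4680
k=8 src: inc=-0.553241, refl=-0.553241·-0.666667=0.3688; V=5.021287+-0.553241+0.368827=4.8369
k=9 load: inc=0.368827, refl=0.368827·0.818182=0.3018; V=4.468046+0.368827+0.301768=5.1386
k=10 src: inc=0.301768, refl=0.301768·-0.666667=-0.2012; V=4.836874+0.301768+-0.201179=4.9375

0 0 source 4.1667
1 1 load 7.5758
2 2 source 5.3030
3 3 load 3.4435
4 4 source 4.6832
5 5 load 5.6975
6 6 source 5.0213
7 7 load 4.4680
8 8 source 4.8369
9 9 load 5.1386
10 10 source 4.9375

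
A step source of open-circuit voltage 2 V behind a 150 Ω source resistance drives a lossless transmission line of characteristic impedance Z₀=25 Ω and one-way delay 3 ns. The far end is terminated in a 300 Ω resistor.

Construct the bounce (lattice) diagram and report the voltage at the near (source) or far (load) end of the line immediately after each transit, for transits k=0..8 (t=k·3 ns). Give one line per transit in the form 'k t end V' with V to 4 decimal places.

Γ_L=0.846154, Γ_S=0.714286; launch V₁=2·25/175=0.285714
k=0 src: V=0.2857
k=1 load: inc=0.285714, refl=0.285714·0.846154=0.2418; V=0.000000+0.285714+0.241758=0.5275
k=2 src: inc=0.241758, refl=0.241758·0.714286=0.1727; V=0.285714+0.241758+0.172684=0.7002
k=3 load: inc=0.172684, refl=0.172684·0.846154=0.1461; V=0.527473+0.172684+0.146118=0.8463
k=4 src: inc=0.146118, refl=0.146118·0.714286=0.1044; V=0.700157+0.146118+0.104370=0.9506
k=5 load: inc=0.104370, refl=0.104370·0.846154=0.0883; V=0.846275+0.104370+0.088313=1.0390
k=6 src: inc=0.088313, refl=0.088313·0.714286=0.0631; V=0.950644+0.088313+0.063081=1.1020
k=7 load: inc=0.063081, refl=0.063081·0.846154=0.0534; V=1.038957+0.063081+0.053376=1.1554
k=8 src: inc=0.053376, refl=0.053376·0.714286=0.0381; V=1.102038+0.053376+0.038126=1.1935

0 0 source 0.2857
1 3 load 0.5275
2 6 source 0.7002
3 9 load 0.8463
4 12 source 0.9506
5 15 load 1.0390
6 18 source 1.1020
7 21 load 1.1554
8 24 source 1.1935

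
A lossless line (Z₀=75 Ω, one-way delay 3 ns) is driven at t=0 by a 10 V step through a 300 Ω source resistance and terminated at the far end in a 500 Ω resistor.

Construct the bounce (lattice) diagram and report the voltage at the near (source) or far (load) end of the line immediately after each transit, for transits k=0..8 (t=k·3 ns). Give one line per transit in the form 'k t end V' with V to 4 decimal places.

0 0 source 2.0000
1 3 load 3.4783
2 6 source 4.3652
3 9 load 5.0208
4 12 source 5.4141
5 15 load 5.7049
6 18 source 5.8793
7 21 load 6.0082
8 24 source 6.0856

Γ_L=0.739130, Γ_S=0.600000; launch V₁=10·75/375=2.000000
k=0 src: V=2.0000
k=1 load: inc=2.000000, refl=2.000000·0.739130=1.4783; V=0.000000+2.000000+1.478261=3.4783
k=2 src: inc=1.478261, refl=1.478261·0.600000=0.8870; V=2.000000+1.478261+0.886957=4.3652
k=3 load: inc=0.886957, refl=0.886957·0.739130=0.6556; V=3.478261+0.886957+0.655577=5.0208
k=4 src: inc=0.655577, refl=0.655577·0.600000=0.3933; V=4.365217+0.655577+0.393346=5.4141
k=5 load: inc=0.393346, refl=0.393346·0.739130=0.2907; V=5.020794+0.393346+0.290734=5.7049
k=6 src: inc=0.290734, refl=0.290734·0.600000=0.1744; V=5.414140+0.290734+0.174440=5.8793
k=7 load: inc=0.174440, refl=0.174440·0.739130=0.1289; V=5.704874+0.174440+0.128934=6.0082
k=8 src: inc=0.128934, refl=0.128934·0.600000=0.0774; V=5.879314+0.128934+0.077361=6.0856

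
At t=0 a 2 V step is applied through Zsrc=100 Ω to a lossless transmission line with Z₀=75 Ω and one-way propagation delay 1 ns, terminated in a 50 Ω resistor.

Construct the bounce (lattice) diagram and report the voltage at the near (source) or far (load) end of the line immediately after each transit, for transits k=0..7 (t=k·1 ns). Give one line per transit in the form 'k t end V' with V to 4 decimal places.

0 0 source 0.8571
1 1 load 0.6857
2 2 source 0.6612
3 3 load 0.6661
4 4 source 0.6668
5 5 load 0.6667
6 6 source 0.6667
7 7 load 0.6667

Γ_L=-0.200000, Γ_S=0.142857; launch V₁=2·75/175=0.857143
k=0 src: V=0.8571
k=1 load: inc=0.857143, refl=0.857143·-0.200000=-0.1714; V=0.000000+0.857143+-0.171429=0.6857
k=2 src: inc=-0.171429, refl=-0.171429·0.142857=-0.0245; V=0.857143+-0.171429+-0.024490=0.6612
k=3 load: inc=-0.024490, refl=-0.024490·-0.200000=0.0049; V=0.685714+-0.024490+0.004898=0.6661
k=4 src: inc=0.004898, refl=0.004898·0.142857=0.0007; V=0.661224+0.004898+0.000700=0.6668
k=5 load: inc=0.000700, refl=0.000700·-0.200000=-0.0001; V=0.666122+0.000700+-0.000140=0.6667
k=6 src: inc=-0.000140, refl=-0.000140·0.142857=-0.0000; V=0.666822+-0.000140+-0.000020=0.6667
k=7 load: inc=-0.000020, refl=-0.000020·-0.200000=0.0000; V=0.666682+-0.000020+0.000004=0.6667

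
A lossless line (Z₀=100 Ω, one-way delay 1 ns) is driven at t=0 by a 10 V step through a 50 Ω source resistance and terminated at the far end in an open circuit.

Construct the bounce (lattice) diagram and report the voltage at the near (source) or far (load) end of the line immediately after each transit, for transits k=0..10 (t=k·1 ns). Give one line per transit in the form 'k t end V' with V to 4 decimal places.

0 0 source 6.6667
1 1 load 13.3333
2 2 source 11.1111
3 3 load 8.8889
4 4 source 9.6296
5 5 load 10.3704
6 6 source 10.1235
7 7 load 9.8765
8 8 source 9.9588
9 9 load 10.0412
10 10 source 10.0137

Γ_L=1.000000, Γ_S=-0.333333; launch V₁=10·100/150=6.666667
k=0 src: V=6.6667
k=1 load: inc=6.666667, refl=6.666667·1.000000=6.6667; V=0.000000+6.666667+6.666667=13.3333
k=2 src: inc=6.666667, refl=6.666667·-0.333333=-2.2222; V=6.666667+6.666667+-2.222222=11.1111
k=3 load: inc=-2.222222, refl=-2.222222·1.000000=-2.2222; V=13.333333+-2.222222+-2.222222=8.8889
k=4 src: inc=-2.222222, refl=-2.222222·-0.333333=0.7407; V=11.111111+-2.222222+0.740741=9.6296
k=5 load: inc=0.740741, refl=0.740741·1.000000=0.7407; V=8.888889+0.740741+0.740741=10.3704
k=6 src: inc=0.740741, refl=0.740741·-0.333333=-0.2469; V=9.629630+0.740741+-0.246914=10.1235
k=7 load: inc=-0.246914, refl=-0.246914·1.000000=-0.2469; V=10.370370+-0.246914+-0.246914=9.8765
k=8 src: inc=-0.246914, refl=-0.246914·-0.333333=0.0823; V=10.123457+-0.246914+0.082305=9.9588
k=9 load: inc=0.082305, refl=0.082305·1.000000=0.0823; V=9.876543+0.082305+0.082305=10.0412
k=10 src: inc=0.082305, refl=0.082305·-0.333333=-0.0274; V=9.958848+0.082305+-0.027435=10.0137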